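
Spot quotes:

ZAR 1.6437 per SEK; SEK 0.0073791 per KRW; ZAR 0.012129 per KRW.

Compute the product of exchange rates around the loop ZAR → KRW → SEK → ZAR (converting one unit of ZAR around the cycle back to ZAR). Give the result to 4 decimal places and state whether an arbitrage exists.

Around ZAR → KRW → SEK → ZAR: 1 ÷ 0.012129 × 0.0073791 × 1.6437 = 1.000002
Product ≈ 1 (deviation 0.000%, within rounding noise).

1.0000 (no arbitrage)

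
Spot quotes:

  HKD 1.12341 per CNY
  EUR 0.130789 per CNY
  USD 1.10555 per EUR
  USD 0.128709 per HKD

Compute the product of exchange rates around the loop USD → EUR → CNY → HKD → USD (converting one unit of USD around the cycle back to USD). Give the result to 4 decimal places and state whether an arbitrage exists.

Around USD → EUR → CNY → HKD → USD: 1 ÷ 1.10555 ÷ 0.130789 × 1.12341 × 0.128709 = 0.999994
Product ≈ 1 (deviation 0.001%, within rounding noise).

1.0000 (no arbitrage)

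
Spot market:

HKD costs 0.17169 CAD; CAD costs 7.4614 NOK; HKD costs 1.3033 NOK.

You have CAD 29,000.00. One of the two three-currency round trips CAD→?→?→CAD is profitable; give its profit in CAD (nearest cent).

Profitable loop is CAD → HKD → NOK → CAD:
CAD 29,000.00 ÷ 0.17169 = HKD 168,909.08
HKD 168,909.08 × 1.3033 = NOK 220,139.20
NOK 220,139.20 ÷ 7.4614 = CAD 29,503.74
Profit = CAD 29,503.74 − CAD 29,000.00

Profit: CAD 503.74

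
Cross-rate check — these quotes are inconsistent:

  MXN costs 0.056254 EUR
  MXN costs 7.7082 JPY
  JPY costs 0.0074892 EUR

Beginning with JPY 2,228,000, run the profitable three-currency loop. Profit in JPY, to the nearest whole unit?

Profitable loop is JPY → EUR → MXN → JPY:
JPY 2,228,000 × 0.0074892 = EUR 16,685.94
EUR 16,685.94 ÷ 0.056254 = MXN 296,617.80
MXN 296,617.80 × 7.7082 = JPY 2,286,389
Profit = JPY 2,286,389 − JPY 2,228,000

Profit: JPY 58,389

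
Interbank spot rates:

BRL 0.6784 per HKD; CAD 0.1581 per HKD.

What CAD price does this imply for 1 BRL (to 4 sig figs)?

BRL/CAD = 0.2330

1 BRL ÷ 0.6784 = 1.47406 HKD
1.47406 HKD × 0.1581 = 0.233048 CAD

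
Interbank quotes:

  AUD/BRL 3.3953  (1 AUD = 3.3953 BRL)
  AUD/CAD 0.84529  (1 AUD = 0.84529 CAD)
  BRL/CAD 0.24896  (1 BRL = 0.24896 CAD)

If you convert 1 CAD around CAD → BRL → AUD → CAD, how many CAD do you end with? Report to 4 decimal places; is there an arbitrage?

1.0000 (no arbitrage)

Around CAD → BRL → AUD → CAD: 1 ÷ 0.24896 ÷ 3.3953 × 0.84529 = 0.999995
Product ≈ 1 (deviation 0.000%, within rounding noise).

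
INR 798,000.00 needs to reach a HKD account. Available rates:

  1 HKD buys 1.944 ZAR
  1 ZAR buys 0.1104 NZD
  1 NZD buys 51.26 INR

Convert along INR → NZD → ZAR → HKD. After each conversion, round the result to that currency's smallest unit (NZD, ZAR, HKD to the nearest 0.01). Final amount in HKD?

INR 798,000.00 ÷ 51.26 = NZD 15,567.69
NZD 15,567.69 ÷ 0.1104 = ZAR 141,011.68
ZAR 141,011.68 ÷ 1.944 = HKD 72,536.87

HKD 72,536.87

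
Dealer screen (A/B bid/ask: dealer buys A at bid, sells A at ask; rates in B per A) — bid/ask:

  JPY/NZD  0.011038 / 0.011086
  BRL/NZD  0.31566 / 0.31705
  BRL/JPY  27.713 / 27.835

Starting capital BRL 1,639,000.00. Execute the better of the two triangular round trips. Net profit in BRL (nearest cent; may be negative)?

Net profit: BRL 37,611.37

Best loop BRL → NZD → JPY → BRL:
BRL 1,639,000.00 × 0.31566 (sell BRL at bid) = NZD 517,366.74
NZD 517,366.74 ÷ 0.011086 (buy JPY at ask) = JPY 46,668,477
JPY 46,668,477 ÷ 27.835 (buy BRL at ask) = BRL 1,676,611.37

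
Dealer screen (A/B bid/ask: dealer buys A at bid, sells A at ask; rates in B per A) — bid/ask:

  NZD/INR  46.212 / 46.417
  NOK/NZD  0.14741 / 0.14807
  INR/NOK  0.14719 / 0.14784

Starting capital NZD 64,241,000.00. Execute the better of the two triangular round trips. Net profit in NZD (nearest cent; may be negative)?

Net profit: NZD 171,819.38

Best loop NZD → INR → NOK → NZD:
NZD 64,241,000.00 × 46.212 (sell NZD at bid) = INR 2,968,705,092.00
INR 2,968,705,092.00 × 0.14719 (sell INR at bid) = NOK 436,963,702.49
NOK 436,963,702.49 × 0.14741 (sell NOK at bid) = NZD 64,412,819.38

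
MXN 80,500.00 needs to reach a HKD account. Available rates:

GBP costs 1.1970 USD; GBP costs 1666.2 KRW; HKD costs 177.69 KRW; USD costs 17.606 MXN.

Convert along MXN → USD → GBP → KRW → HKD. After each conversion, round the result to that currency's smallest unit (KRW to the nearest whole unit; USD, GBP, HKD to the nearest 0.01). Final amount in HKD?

MXN 80,500.00 ÷ 17.606 = USD 4,572.30
USD 4,572.30 ÷ 1.1970 = GBP 3,819.80
GBP 3,819.80 × 1666.2 = KRW 6,364,551
KRW 6,364,551 ÷ 177.69 = HKD 35,818.28

HKD 35,818.28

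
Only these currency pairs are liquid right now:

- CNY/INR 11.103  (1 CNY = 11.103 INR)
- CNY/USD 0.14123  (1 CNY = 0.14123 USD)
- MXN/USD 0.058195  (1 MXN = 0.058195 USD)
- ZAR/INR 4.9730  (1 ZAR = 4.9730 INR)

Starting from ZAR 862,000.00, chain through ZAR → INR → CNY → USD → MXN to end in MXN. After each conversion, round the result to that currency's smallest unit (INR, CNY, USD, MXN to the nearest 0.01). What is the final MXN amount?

ZAR 862,000.00 × 4.9730 = INR 4,286,726.00
INR 4,286,726.00 ÷ 11.103 = CNY 386,087.18
CNY 386,087.18 × 0.14123 = USD 54,527.09
USD 54,527.09 ÷ 0.058195 = MXN 936,972.08

MXN 936,972.08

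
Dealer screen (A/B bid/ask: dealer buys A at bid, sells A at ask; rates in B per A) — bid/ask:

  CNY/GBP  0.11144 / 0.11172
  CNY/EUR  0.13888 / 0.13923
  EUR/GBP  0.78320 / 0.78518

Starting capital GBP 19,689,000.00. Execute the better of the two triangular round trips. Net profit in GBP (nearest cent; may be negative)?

Best loop GBP → EUR → CNY → GBP:
GBP 19,689,000.00 ÷ 0.78518 (buy EUR at ask) = EUR 25,075,778.80
EUR 25,075,778.80 ÷ 0.13923 (buy CNY at ask) = CNY 180,103,273.74
CNY 180,103,273.74 × 0.11144 (sell CNY at bid) = GBP 20,070,708.83

Net profit: GBP 381,708.83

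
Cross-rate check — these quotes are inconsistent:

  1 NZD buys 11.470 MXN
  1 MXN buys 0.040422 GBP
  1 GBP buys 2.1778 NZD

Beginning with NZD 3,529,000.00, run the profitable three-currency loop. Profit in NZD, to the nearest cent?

Profit: NZD 34,287.53

Profitable loop is NZD → MXN → GBP → NZD:
NZD 3,529,000.00 × 11.470 = MXN 40,477,630.00
MXN 40,477,630.00 × 0.040422 = GBP 1,636,186.76
GBP 1,636,186.76 × 2.1778 = NZD 3,563,287.53
Profit = NZD 3,563,287.53 − NZD 3,529,000.00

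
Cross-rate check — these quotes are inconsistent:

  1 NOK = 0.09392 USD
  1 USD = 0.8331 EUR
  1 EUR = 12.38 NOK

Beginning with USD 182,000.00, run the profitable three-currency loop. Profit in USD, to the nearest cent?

Profit: USD 5,886.48

Profitable loop is USD → NOK → EUR → USD:
USD 182,000.00 ÷ 0.09392 = NOK 1,937,819.42
NOK 1,937,819.42 ÷ 12.38 = EUR 156,528.22
EUR 156,528.22 ÷ 0.8331 = USD 187,886.48
Profit = USD 187,886.48 − USD 182,000.00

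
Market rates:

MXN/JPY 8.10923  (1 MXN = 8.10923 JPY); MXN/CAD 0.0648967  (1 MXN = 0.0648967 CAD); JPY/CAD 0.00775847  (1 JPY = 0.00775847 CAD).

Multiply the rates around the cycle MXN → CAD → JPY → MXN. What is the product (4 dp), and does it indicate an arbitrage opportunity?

Around MXN → CAD → JPY → MXN: 1 × 0.0648967 ÷ 0.00775847 ÷ 8.10923 = 1.031494
Product > 1; profitable direction is MXN → CAD → JPY → MXN.

1.0315 (arbitrage exists)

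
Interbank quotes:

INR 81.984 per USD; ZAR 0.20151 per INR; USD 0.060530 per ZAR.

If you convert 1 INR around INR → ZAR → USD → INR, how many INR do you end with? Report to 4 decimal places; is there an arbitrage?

Around INR → ZAR → USD → INR: 1 × 0.20151 × 0.060530 × 81.984 = 0.999992
Product ≈ 1 (deviation 0.001%, within rounding noise).

1.0000 (no arbitrage)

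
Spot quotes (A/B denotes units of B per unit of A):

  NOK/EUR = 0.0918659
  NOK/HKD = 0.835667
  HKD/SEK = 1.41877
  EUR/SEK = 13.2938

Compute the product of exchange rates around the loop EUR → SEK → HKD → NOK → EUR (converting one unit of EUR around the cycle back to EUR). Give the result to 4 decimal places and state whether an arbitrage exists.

Around EUR → SEK → HKD → NOK → EUR: 1 × 13.2938 ÷ 1.41877 ÷ 0.835667 × 0.0918659 = 1.030050
Product > 1; profitable direction is EUR → SEK → HKD → NOK → EUR.

1.0300 (arbitrage exists)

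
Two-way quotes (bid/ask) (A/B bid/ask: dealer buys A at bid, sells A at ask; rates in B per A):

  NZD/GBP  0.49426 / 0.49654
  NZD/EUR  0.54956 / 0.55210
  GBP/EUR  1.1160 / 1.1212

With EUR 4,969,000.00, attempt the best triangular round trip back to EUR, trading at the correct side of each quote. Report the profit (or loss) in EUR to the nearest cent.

Net result: EUR -4,552.65 (no profitable arbitrage after spreads)

Best loop EUR → NZD → GBP → EUR:
EUR 4,969,000.00 ÷ 0.55210 (buy NZD at ask) = NZD 9,000,181.13
NZD 9,000,181.13 × 0.49426 (sell NZD at bid) = GBP 4,448,429.52
GBP 4,448,429.52 × 1.1160 (sell GBP at bid) = EUR 4,964,447.35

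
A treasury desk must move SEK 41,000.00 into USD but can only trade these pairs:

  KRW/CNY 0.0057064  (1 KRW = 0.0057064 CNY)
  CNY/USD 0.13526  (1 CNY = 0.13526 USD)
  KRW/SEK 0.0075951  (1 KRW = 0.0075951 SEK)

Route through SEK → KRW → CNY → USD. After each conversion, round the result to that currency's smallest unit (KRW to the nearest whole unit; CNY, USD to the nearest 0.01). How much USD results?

USD 4,166.60

SEK 41,000.00 ÷ 0.0075951 = KRW 5,398,217
KRW 5,398,217 × 0.0057064 = CNY 30,804.39
CNY 30,804.39 × 0.13526 = USD 4,166.60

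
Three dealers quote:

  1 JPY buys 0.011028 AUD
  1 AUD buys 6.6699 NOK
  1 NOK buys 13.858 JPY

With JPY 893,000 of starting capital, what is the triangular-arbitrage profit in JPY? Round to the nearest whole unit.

Profit: JPY 17,266

Profitable loop is JPY → AUD → NOK → JPY:
JPY 893,000 × 0.011028 = AUD 9,848.00
AUD 9,848.00 × 6.6699 = NOK 65,685.20
NOK 65,685.20 × 13.858 = JPY 910,266
Profit = JPY 910,266 − JPY 893,000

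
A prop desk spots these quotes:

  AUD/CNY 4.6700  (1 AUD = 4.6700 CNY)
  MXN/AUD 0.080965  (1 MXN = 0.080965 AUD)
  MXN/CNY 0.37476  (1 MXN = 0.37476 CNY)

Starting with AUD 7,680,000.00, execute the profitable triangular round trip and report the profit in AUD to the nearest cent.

Profitable loop is AUD → CNY → MXN → AUD:
AUD 7,680,000.00 × 4.6700 = CNY 35,865,600.00
CNY 35,865,600.00 ÷ 0.37476 = MXN 95,702,849.82
MXN 95,702,849.82 × 0.080965 = AUD 7,748,581.24
Profit = AUD 7,748,581.24 − AUD 7,680,000.00

Profit: AUD 68,581.24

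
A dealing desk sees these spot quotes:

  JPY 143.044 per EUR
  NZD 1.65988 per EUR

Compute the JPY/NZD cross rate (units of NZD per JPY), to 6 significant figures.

1 JPY ÷ 143.044 = 0.00699086 EUR
0.00699086 EUR × 1.65988 = 0.011604 NZD

JPY/NZD = 0.0116040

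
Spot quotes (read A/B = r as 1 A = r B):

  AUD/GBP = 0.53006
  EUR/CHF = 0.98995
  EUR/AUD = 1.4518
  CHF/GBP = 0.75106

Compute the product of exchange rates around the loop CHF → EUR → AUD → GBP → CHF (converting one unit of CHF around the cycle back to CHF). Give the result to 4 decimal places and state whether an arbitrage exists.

1.0350 (arbitrage exists)

Around CHF → EUR → AUD → GBP → CHF: 1 ÷ 0.98995 × 1.4518 × 0.53006 ÷ 0.75106 = 1.035009
Product > 1; profitable direction is CHF → EUR → AUD → GBP → CHF.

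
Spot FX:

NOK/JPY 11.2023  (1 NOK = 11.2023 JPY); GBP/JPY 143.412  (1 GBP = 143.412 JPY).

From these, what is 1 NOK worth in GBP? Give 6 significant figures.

NOK/GBP = 0.0781127

1 NOK × 11.2023 = 11.2023 JPY
11.2023 JPY ÷ 143.412 = 0.0781127 GBP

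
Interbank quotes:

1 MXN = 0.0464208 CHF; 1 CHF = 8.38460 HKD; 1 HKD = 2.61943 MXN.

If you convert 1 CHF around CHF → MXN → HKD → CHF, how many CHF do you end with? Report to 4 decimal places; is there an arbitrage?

Around CHF → MXN → HKD → CHF: 1 ÷ 0.0464208 ÷ 2.61943 ÷ 8.38460 = 0.980840
Product < 1; profitable direction is CHF → HKD → MXN → CHF.

0.9808 (arbitrage exists)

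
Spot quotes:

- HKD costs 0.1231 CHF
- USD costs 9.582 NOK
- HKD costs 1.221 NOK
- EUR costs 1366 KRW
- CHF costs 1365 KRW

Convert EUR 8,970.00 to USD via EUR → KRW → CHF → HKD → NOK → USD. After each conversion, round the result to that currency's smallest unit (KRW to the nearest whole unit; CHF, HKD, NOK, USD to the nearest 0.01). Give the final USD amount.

EUR 8,970.00 × 1366 = KRW 12,253,020
KRW 12,253,020 ÷ 1365 = CHF 8,976.57
CHF 8,976.57 ÷ 0.1231 = HKD 72,920.96
HKD 72,920.96 × 1.221 = NOK 89,036.49
NOK 89,036.49 ÷ 9.582 = USD 9,292.06

USD 9,292.06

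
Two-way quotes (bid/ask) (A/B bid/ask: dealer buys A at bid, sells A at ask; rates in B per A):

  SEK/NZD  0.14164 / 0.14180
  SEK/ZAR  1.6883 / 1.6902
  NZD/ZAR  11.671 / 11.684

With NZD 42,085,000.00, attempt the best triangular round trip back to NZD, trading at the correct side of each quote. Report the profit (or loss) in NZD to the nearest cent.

Best loop NZD → SEK → ZAR → NZD:
NZD 42,085,000.00 ÷ 0.14180 (buy SEK at ask) = SEK 296,791,255.29
SEK 296,791,255.29 × 1.6883 (sell SEK at bid) = ZAR 501,072,676.30
ZAR 501,072,676.30 ÷ 11.684 (buy NZD at ask) = NZD 42,885,371.13

Net profit: NZD 800,371.13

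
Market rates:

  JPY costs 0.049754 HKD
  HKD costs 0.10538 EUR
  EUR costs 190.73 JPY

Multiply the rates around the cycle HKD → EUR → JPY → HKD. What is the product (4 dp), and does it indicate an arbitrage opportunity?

1.0000 (no arbitrage)

Around HKD → EUR → JPY → HKD: 1 × 0.10538 × 190.73 × 0.049754 = 1.000012
Product ≈ 1 (deviation 0.001%, within rounding noise).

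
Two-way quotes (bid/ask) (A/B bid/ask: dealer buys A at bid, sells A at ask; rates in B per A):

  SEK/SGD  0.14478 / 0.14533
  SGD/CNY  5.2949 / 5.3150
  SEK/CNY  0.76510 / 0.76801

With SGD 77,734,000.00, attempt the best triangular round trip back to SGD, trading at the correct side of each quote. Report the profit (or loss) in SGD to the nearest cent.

Best loop SGD → CNY → SEK → SGD:
SGD 77,734,000.00 × 5.2949 (sell SGD at bid) = CNY 411,593,756.60
CNY 411,593,756.60 ÷ 0.76801 (buy SEK at ask) = SEK 535,922,392.42
SEK 535,922,392.42 × 0.14478 (sell SEK at bid) = SGD 77,590,843.97

Net result: SGD -143,156.03 (no profitable arbitrage after spreads)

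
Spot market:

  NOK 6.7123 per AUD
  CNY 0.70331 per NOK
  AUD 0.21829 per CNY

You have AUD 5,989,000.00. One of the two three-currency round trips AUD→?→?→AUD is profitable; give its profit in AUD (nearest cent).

Profitable loop is AUD → NOK → CNY → AUD:
AUD 5,989,000.00 × 6.7123 = NOK 40,199,964.70
NOK 40,199,964.70 × 0.70331 = CNY 28,273,037.17
CNY 28,273,037.17 × 0.21829 = AUD 6,171,721.28
Profit = AUD 6,171,721.28 − AUD 5,989,000.00

Profit: AUD 182,721.28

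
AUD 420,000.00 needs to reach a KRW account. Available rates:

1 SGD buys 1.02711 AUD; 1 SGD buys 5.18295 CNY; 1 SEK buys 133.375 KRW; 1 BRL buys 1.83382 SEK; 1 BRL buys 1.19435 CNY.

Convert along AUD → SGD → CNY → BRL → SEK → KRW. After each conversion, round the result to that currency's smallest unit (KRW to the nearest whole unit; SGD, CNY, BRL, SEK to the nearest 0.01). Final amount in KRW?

AUD 420,000.00 ÷ 1.02711 = SGD 408,914.33
SGD 408,914.33 × 5.18295 = CNY 2,119,382.53
CNY 2,119,382.53 ÷ 1.19435 = BRL 1,774,507.08
BRL 1,774,507.08 × 1.83382 = SEK 3,254,126.57
SEK 3,254,126.57 × 133.375 = KRW 434,019,131

KRW 434,019,131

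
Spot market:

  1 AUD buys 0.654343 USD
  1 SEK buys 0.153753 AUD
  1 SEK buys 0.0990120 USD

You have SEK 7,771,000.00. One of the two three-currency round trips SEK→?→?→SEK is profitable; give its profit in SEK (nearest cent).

Profit: SEK 125,199.91

Profitable loop is SEK → AUD → USD → SEK:
SEK 7,771,000.00 × 0.153753 = AUD 1,194,814.56
AUD 1,194,814.56 × 0.654343 = USD 781,818.55
USD 781,818.55 ÷ 0.0990120 = SEK 7,896,199.91
Profit = SEK 7,896,199.91 − SEK 7,771,000.00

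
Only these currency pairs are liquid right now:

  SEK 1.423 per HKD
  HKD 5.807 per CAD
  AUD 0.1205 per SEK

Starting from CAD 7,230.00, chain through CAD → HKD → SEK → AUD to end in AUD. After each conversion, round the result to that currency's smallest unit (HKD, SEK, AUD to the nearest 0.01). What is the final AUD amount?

CAD 7,230.00 × 5.807 = HKD 41,984.61
HKD 41,984.61 × 1.423 = SEK 59,744.10
SEK 59,744.10 × 0.1205 = AUD 7,199.16

AUD 7,199.16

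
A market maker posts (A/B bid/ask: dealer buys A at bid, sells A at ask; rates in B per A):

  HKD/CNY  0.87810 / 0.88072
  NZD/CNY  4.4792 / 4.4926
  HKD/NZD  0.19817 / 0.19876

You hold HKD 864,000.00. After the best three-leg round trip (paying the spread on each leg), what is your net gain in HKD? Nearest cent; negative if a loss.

Net profit: HKD 6,791.63

Best loop HKD → NZD → CNY → HKD:
HKD 864,000.00 × 0.19817 (sell HKD at bid) = NZD 171,218.88
NZD 171,218.88 × 4.4792 (sell NZD at bid) = CNY 766,923.61
CNY 766,923.61 ÷ 0.88072 (buy HKD at ask) = HKD 870,791.63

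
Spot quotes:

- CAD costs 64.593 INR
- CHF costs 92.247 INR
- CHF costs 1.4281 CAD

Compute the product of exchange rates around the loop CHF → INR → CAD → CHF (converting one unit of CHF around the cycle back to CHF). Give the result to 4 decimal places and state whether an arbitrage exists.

1.0000 (no arbitrage)

Around CHF → INR → CAD → CHF: 1 × 92.247 ÷ 64.593 ÷ 1.4281 = 1.000019
Product ≈ 1 (deviation 0.002%, within rounding noise).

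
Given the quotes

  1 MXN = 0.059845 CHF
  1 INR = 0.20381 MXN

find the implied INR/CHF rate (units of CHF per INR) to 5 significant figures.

1 INR × 0.20381 = 0.20381 MXN
0.20381 MXN × 0.059845 = 0.012197 CHF

INR/CHF = 0.012197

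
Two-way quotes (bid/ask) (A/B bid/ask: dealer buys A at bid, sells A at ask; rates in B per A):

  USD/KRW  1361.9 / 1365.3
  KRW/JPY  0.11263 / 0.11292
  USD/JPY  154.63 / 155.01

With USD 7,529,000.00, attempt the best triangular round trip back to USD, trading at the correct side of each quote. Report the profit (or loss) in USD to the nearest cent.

Best loop USD → JPY → KRW → USD:
USD 7,529,000.00 × 154.63 (sell USD at bid) = JPY 1,164,209,270
JPY 1,164,209,270 ÷ 0.11292 (buy KRW at ask) = KRW 10,310,036,043
KRW 10,310,036,043 ÷ 1365.3 (buy USD at ask) = USD 7,551,480.29

Net profit: USD 22,480.29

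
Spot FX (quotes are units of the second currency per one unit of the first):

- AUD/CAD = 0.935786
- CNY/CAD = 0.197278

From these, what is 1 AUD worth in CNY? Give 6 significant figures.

AUD/CNY = 4.74349

1 AUD × 0.935786 = 0.935786 CAD
0.935786 CAD ÷ 0.197278 = 4.74349 CNY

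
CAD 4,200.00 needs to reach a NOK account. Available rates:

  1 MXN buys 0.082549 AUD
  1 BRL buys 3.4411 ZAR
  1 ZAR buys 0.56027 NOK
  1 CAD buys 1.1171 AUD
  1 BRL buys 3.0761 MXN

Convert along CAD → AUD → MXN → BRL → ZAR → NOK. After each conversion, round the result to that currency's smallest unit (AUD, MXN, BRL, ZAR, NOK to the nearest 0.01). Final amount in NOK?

NOK 35,622.45

CAD 4,200.00 × 1.1171 = AUD 4,691.82
AUD 4,691.82 ÷ 0.082549 = MXN 56,836.79
MXN 56,836.79 ÷ 3.0761 = BRL 18,476.90
BRL 18,476.90 × 3.4411 = ZAR 63,580.86
ZAR 63,580.86 × 0.56027 = NOK 35,622.45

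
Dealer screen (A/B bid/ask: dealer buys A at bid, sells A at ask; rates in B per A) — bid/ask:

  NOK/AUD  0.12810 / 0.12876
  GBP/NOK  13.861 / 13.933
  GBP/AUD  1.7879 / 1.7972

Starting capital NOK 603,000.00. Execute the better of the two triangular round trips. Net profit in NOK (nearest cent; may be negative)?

Net result: NOK -2,054.72 (no profitable arbitrage after spreads)

Best loop NOK → GBP → AUD → NOK:
NOK 603,000.00 ÷ 13.933 (buy GBP at ask) = GBP 43,278.55
GBP 43,278.55 × 1.7879 (sell GBP at bid) = AUD 77,377.71
AUD 77,377.71 ÷ 0.12876 (buy NOK at ask) = NOK 600,945.28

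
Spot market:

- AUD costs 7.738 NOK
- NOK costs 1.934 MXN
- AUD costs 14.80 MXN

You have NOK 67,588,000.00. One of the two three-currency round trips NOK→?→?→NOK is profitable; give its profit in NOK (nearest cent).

Profit: NOK 754,848.36

Profitable loop is NOK → MXN → AUD → NOK:
NOK 67,588,000.00 × 1.934 = MXN 130,715,192.00
MXN 130,715,192.00 ÷ 14.80 = AUD 8,832,107.57
AUD 8,832,107.57 × 7.738 = NOK 68,342,848.36
Profit = NOK 68,342,848.36 − NOK 67,588,000.00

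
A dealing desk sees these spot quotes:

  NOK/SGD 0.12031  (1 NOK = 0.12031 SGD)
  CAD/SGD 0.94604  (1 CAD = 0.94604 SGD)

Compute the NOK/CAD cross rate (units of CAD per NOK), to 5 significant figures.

1 NOK × 0.12031 = 0.12031 SGD
0.12031 SGD ÷ 0.94604 = 0.127172 CAD

NOK/CAD = 0.12717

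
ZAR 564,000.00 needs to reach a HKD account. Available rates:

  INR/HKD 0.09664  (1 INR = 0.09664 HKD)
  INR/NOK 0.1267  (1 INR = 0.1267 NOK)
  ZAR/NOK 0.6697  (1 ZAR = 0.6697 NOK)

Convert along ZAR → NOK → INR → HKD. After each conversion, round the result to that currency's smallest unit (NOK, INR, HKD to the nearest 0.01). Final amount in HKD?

ZAR 564,000.00 × 0.6697 = NOK 377,710.80
NOK 377,710.80 ÷ 0.1267 = INR 2,981,142.86
INR 2,981,142.86 × 0.09664 = HKD 288,097.65

HKD 288,097.65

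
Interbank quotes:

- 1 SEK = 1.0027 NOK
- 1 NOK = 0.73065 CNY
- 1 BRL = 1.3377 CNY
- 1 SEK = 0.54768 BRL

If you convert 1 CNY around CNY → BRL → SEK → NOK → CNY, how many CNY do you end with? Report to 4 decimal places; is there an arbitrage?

1.0000 (no arbitrage)

Around CNY → BRL → SEK → NOK → CNY: 1 ÷ 1.3377 ÷ 0.54768 × 1.0027 × 0.73065 = 0.999988
Product ≈ 1 (deviation 0.001%, within rounding noise).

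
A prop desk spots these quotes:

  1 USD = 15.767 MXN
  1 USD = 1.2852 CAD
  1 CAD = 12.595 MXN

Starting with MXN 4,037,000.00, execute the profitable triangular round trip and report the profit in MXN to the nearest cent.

Profit: MXN 107,561.33

Profitable loop is MXN → USD → CAD → MXN:
MXN 4,037,000.00 ÷ 15.767 = USD 256,041.10
USD 256,041.10 × 1.2852 = CAD 329,064.02
CAD 329,064.02 × 12.595 = MXN 4,144,561.33
Profit = MXN 4,144,561.33 − MXN 4,037,000.00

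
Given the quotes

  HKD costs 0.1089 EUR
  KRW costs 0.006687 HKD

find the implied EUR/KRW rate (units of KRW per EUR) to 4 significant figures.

1 EUR ÷ 0.1089 = 9.18274 HKD
9.18274 HKD ÷ 0.006687 = 1373.22 KRW

EUR/KRW = 1373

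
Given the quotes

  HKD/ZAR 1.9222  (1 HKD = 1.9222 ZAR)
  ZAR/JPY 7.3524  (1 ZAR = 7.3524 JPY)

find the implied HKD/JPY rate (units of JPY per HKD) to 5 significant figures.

1 HKD × 1.9222 = 1.9222 ZAR
1.9222 ZAR × 7.3524 = 14.1328 JPY

HKD/JPY = 14.133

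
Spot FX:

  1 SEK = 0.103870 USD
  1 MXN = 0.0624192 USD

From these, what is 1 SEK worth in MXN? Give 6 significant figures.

SEK/MXN = 1.66407

1 SEK × 0.103870 = 0.10387 USD
0.10387 USD ÷ 0.0624192 = 1.66407 MXN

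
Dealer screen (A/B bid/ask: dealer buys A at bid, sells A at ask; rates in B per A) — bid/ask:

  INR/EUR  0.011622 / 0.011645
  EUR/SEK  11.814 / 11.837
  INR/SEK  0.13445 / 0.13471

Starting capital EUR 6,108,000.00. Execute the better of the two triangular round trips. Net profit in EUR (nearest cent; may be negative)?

Best loop EUR → SEK → INR → EUR:
EUR 6,108,000.00 × 11.814 (sell EUR at bid) = SEK 72,159,912.00
SEK 72,159,912.00 ÷ 0.13471 (buy INR at ask) = INR 535,668,562.10
INR 535,668,562.10 × 0.011622 (sell INR at bid) = EUR 6,225,540.03

Net profit: EUR 117,540.03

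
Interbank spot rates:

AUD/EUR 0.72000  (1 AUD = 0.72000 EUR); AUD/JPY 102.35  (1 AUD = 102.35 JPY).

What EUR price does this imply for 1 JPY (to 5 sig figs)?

1 JPY ÷ 102.35 = 0.0097704 AUD
0.0097704 AUD × 0.72000 = 0.00703468 EUR

JPY/EUR = 0.0070347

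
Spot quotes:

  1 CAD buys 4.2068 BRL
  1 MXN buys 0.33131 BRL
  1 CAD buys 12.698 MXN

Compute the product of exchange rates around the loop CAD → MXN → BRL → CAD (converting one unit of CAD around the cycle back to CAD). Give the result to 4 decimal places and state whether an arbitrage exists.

Around CAD → MXN → BRL → CAD: 1 × 12.698 × 0.33131 ÷ 4.2068 = 1.000041
Product ≈ 1 (deviation 0.004%, within rounding noise).

1.0000 (no arbitrage)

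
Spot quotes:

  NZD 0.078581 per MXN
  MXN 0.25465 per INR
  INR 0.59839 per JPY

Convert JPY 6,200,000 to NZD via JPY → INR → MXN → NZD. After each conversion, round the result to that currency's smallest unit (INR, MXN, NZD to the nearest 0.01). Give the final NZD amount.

NZD 74,239.88

JPY 6,200,000 × 0.59839 = INR 3,710,018.00
INR 3,710,018.00 × 0.25465 = MXN 944,756.08
MXN 944,756.08 × 0.078581 = NZD 74,239.88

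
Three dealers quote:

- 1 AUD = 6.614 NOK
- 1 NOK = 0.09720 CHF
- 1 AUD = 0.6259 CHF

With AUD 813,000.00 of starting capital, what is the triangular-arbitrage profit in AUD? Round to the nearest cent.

Profitable loop is AUD → NOK → CHF → AUD:
AUD 813,000.00 × 6.614 = NOK 5,377,182.00
NOK 5,377,182.00 × 0.09720 = CHF 522,662.09
CHF 522,662.09 ÷ 0.6259 = AUD 835,056.86
Profit = AUD 835,056.86 − AUD 813,000.00

Profit: AUD 22,056.86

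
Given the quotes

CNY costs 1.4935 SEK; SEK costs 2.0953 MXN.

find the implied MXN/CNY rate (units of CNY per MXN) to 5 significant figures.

1 MXN ÷ 2.0953 = 0.477259 SEK
0.477259 SEK ÷ 1.4935 = 0.319557 CNY

MXN/CNY = 0.31956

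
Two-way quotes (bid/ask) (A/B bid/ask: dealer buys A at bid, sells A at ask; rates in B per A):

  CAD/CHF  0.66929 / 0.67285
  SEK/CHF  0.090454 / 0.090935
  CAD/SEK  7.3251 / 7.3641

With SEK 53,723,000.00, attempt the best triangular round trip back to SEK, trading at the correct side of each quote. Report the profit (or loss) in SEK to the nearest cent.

Best loop SEK → CAD → CHF → SEK:
SEK 53,723,000.00 ÷ 7.3641 (buy CAD at ask) = CAD 7,295,256.72
CAD 7,295,256.72 × 0.66929 (sell CAD at bid) = CHF 4,882,642.37
CHF 4,882,642.37 ÷ 0.090935 (buy SEK at ask) = SEK 53,693,763.34

Net result: SEK -29,236.66 (no profitable arbitrage after spreads)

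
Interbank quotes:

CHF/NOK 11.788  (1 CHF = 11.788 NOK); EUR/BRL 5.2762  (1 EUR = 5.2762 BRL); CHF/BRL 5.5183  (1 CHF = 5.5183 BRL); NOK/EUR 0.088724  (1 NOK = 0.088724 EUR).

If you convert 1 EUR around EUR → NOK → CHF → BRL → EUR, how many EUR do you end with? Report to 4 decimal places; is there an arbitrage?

Around EUR → NOK → CHF → BRL → EUR: 1 ÷ 0.088724 ÷ 11.788 × 5.5183 ÷ 5.2762 = 1.000006
Product ≈ 1 (deviation 0.001%, within rounding noise).

1.0000 (no arbitrage)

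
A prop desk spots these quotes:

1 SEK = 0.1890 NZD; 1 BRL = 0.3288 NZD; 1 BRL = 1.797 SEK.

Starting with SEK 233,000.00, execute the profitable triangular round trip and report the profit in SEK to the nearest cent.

Profit: SEK 7,676.67

Profitable loop is SEK → NZD → BRL → SEK:
SEK 233,000.00 × 0.1890 = NZD 44,037.00
NZD 44,037.00 ÷ 0.3288 = BRL 133,932.48
BRL 133,932.48 × 1.797 = SEK 240,676.67
Profit = SEK 240,676.67 − SEK 233,000.00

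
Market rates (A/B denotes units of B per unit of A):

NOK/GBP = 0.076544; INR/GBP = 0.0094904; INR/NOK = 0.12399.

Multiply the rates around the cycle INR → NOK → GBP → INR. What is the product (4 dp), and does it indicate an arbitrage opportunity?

Around INR → NOK → GBP → INR: 1 × 0.12399 × 0.076544 ÷ 0.0094904 = 1.000031
Product ≈ 1 (deviation 0.003%, within rounding noise).

1.0000 (no arbitrage)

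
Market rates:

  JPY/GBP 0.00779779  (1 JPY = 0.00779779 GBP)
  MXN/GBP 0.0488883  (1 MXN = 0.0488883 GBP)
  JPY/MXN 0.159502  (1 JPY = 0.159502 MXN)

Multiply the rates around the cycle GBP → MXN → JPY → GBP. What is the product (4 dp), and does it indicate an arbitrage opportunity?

1.0000 (no arbitrage)

Around GBP → MXN → JPY → GBP: 1 ÷ 0.0488883 ÷ 0.159502 × 0.00779779 = 1.000001
Product ≈ 1 (deviation 0.000%, within rounding noise).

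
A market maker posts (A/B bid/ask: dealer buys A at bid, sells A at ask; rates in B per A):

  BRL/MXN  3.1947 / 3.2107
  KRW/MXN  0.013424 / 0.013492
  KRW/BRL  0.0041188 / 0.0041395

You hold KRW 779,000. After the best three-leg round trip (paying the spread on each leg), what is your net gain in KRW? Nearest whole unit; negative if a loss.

Net profit: KRW 7,813

Best loop KRW → MXN → BRL → KRW:
KRW 779,000 × 0.013424 (sell KRW at bid) = MXN 10,457.30
MXN 10,457.30 ÷ 3.2107 (buy BRL at ask) = BRL 3,257.01
BRL 3,257.01 ÷ 0.0041395 (buy KRW at ask) = KRW 786,813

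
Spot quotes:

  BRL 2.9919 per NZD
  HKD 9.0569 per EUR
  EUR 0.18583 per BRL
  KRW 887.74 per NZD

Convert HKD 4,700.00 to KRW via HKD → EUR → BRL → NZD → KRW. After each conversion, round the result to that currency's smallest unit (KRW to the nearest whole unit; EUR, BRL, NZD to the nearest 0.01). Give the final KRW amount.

HKD 4,700.00 ÷ 9.0569 = EUR 518.94
EUR 518.94 ÷ 0.18583 = BRL 2,792.55
BRL 2,792.55 ÷ 2.9919 = NZD 933.37
NZD 933.37 × 887.74 = KRW 828,590

KRW 828,590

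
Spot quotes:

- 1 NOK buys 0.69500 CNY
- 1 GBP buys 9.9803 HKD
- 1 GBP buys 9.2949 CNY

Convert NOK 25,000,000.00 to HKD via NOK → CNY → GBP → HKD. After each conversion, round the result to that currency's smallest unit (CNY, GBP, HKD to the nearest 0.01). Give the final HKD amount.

NOK 25,000,000.00 × 0.69500 = CNY 17,375,000.00
CNY 17,375,000.00 ÷ 9.2949 = GBP 1,869,304.67
GBP 1,869,304.67 × 9.9803 = HKD 18,656,221.40

HKD 18,656,221.40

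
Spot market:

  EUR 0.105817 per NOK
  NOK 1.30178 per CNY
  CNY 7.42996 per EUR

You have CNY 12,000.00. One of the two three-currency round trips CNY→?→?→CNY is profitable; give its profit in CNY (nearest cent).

Profit: CNY 281.76

Profitable loop is CNY → NOK → EUR → CNY:
CNY 12,000.00 × 1.30178 = NOK 15,621.36
NOK 15,621.36 × 0.105817 = EUR 1,653.01
EUR 1,653.01 × 7.42996 = CNY 12,281.76
Profit = CNY 12,281.76 − CNY 12,000.00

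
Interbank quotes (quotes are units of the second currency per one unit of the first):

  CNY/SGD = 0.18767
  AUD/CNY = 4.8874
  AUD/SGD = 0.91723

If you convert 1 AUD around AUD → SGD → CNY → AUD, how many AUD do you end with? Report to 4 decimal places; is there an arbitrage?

Around AUD → SGD → CNY → AUD: 1 × 0.91723 ÷ 0.18767 ÷ 4.8874 = 1.000013
Product ≈ 1 (deviation 0.001%, within rounding noise).

1.0000 (no arbitrage)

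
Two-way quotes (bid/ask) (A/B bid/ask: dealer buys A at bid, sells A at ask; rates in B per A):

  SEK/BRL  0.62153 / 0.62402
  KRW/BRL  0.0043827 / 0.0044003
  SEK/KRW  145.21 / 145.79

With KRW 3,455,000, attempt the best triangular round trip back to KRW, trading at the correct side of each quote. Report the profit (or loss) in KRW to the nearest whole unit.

Net profit: KRW 68,610

Best loop KRW → BRL → SEK → KRW:
KRW 3,455,000 × 0.0043827 (sell KRW at bid) = BRL 15,142.23
BRL 15,142.23 ÷ 0.62402 (buy SEK at ask) = SEK 24,265.61
SEK 24,265.61 × 145.21 (sell SEK at bid) = KRW 3,523,610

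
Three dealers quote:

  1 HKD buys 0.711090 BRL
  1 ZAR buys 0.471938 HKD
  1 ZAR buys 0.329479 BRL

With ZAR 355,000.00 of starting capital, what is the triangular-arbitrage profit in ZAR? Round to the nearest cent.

Profitable loop is ZAR → HKD → BRL → ZAR:
ZAR 355,000.00 × 0.471938 = HKD 167,537.99
HKD 167,537.99 × 0.711090 = BRL 119,134.59
BRL 119,134.59 ÷ 0.329479 = ZAR 361,584.77
Profit = ZAR 361,584.77 − ZAR 355,000.00

Profit: ZAR 6,584.77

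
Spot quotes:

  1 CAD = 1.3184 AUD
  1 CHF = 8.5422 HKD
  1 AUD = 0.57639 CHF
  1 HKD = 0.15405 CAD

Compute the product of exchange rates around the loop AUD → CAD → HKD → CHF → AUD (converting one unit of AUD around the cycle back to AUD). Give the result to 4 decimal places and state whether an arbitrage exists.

1.0000 (no arbitrage)

Around AUD → CAD → HKD → CHF → AUD: 1 ÷ 1.3184 ÷ 0.15405 ÷ 8.5422 ÷ 0.57639 = 1.000011
Product ≈ 1 (deviation 0.001%, within rounding noise).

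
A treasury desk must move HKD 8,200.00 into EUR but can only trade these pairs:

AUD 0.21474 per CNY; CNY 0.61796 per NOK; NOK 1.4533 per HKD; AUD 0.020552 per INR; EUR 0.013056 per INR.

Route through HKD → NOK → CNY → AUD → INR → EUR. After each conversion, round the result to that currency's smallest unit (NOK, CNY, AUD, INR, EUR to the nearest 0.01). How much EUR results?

HKD 8,200.00 × 1.4533 = NOK 11,917.06
NOK 11,917.06 × 0.61796 = CNY 7,364.27
CNY 7,364.27 × 0.21474 = AUD 1,581.40
AUD 1,581.40 ÷ 0.020552 = INR 76,946.28
INR 76,946.28 × 0.013056 = EUR 1,004.61

EUR 1,004.61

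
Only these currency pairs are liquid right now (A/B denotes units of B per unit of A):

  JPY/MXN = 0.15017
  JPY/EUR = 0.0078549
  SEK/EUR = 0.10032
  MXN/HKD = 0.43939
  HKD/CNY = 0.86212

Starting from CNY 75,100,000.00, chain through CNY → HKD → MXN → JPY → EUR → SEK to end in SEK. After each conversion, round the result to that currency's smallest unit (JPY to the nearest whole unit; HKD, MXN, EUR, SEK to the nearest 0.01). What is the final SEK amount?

SEK 103,369,402.11

CNY 75,100,000.00 ÷ 0.86212 = HKD 87,110,843.04
HKD 87,110,843.04 ÷ 0.43939 = MXN 198,254,040.92
MXN 198,254,040.92 ÷ 0.15017 = JPY 1,320,197,382
JPY 1,320,197,382 × 0.0078549 = EUR 10,370,018.42
EUR 10,370,018.42 ÷ 0.10032 = SEK 103,369,402.11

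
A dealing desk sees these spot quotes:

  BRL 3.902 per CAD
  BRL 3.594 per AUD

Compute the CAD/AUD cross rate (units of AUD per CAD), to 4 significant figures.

1 CAD × 3.902 = 3.902 BRL
3.902 BRL ÷ 3.594 = 1.0857 AUD

CAD/AUD = 1.086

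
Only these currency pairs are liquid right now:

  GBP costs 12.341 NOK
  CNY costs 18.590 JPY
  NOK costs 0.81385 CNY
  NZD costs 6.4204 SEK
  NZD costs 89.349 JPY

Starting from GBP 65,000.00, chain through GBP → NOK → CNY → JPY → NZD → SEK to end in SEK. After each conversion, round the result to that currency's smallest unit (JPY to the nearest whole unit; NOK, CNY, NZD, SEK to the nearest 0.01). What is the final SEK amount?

GBP 65,000.00 × 12.341 = NOK 802,165.00
NOK 802,165.00 × 0.81385 = CNY 652,841.99
CNY 652,841.99 × 18.590 = JPY 12,136,333
JPY 12,136,333 ÷ 89.349 = NZD 135,830.65
NZD 135,830.65 × 6.4204 = SEK 872,087.11

SEK 872,087.11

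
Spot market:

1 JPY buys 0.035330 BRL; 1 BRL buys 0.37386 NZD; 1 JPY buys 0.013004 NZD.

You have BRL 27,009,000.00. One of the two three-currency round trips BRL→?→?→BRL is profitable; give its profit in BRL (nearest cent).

Profit: BRL 424,687.24

Profitable loop is BRL → NZD → JPY → BRL:
BRL 27,009,000.00 × 0.37386 = NZD 10,097,584.74
NZD 10,097,584.74 ÷ 0.013004 = JPY 776,498,365
JPY 776,498,365 × 0.035330 = BRL 27,433,687.24
Profit = BRL 27,433,687.24 − BRL 27,009,000.00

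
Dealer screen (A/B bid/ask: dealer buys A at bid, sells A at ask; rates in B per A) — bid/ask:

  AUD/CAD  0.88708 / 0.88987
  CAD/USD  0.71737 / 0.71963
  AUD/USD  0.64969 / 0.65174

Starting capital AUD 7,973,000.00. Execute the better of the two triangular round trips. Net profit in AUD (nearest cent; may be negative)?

Net profit: AUD 115,949.43

Best loop AUD → USD → CAD → AUD:
AUD 7,973,000.00 × 0.64969 (sell AUD at bid) = USD 5,179,978.37
USD 5,179,978.37 ÷ 0.71963 (buy CAD at ask) = CAD 7,198,113.43
CAD 7,198,113.43 ÷ 0.88987 (buy AUD at ask) = AUD 8,088,949.43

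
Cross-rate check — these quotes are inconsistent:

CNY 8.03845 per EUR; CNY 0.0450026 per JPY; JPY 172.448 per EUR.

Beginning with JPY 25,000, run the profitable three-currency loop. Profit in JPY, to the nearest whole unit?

Profit: JPY 895

Profitable loop is JPY → EUR → CNY → JPY:
JPY 25,000 ÷ 172.448 = EUR 144.97
EUR 144.97 × 8.03845 = CNY 1,165.34
CNY 1,165.34 ÷ 0.0450026 = JPY 25,895
Profit = JPY 25,895 − JPY 25,000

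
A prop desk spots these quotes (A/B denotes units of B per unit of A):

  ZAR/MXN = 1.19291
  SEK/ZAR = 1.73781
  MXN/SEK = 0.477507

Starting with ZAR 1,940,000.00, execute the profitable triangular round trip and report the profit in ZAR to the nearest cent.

Profit: ZAR 19,801.19

Profitable loop is ZAR → SEK → MXN → ZAR:
ZAR 1,940,000.00 ÷ 1.73781 = SEK 1,116,347.59
SEK 1,116,347.59 ÷ 0.477507 = MXN 2,337,866.43
MXN 2,337,866.43 ÷ 1.19291 = ZAR 1,959,801.19
Profit = ZAR 1,959,801.19 − ZAR 1,940,000.00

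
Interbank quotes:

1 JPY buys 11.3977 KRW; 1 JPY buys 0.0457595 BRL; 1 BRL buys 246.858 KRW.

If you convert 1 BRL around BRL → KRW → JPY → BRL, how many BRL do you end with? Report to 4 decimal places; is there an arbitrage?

0.9911 (arbitrage exists)

Around BRL → KRW → JPY → BRL: 1 × 246.858 ÷ 11.3977 × 0.0457595 = 0.991086
Product < 1; profitable direction is BRL → JPY → KRW → BRL.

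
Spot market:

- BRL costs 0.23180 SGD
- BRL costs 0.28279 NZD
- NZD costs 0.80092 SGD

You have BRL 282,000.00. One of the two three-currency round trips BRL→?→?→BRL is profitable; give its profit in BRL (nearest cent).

Profit: BRL 6,608.66

Profitable loop is BRL → SGD → NZD → BRL:
BRL 282,000.00 × 0.23180 = SGD 65,367.60
SGD 65,367.60 ÷ 0.80092 = NZD 81,615.64
NZD 81,615.64 ÷ 0.28279 = BRL 288,608.66
Profit = BRL 288,608.66 − BRL 282,000.00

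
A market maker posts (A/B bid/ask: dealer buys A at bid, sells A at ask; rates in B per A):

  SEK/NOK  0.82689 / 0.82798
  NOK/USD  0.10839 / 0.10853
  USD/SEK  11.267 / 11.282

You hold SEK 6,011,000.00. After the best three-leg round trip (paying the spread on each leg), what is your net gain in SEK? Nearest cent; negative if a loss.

Net profit: SEK 59,045.95

Best loop SEK → NOK → USD → SEK:
SEK 6,011,000.00 × 0.82689 (sell SEK at bid) = NOK 4,970,435.79
NOK 4,970,435.79 × 0.10839 (sell NOK at bid) = USD 538,745.54
USD 538,745.54 × 11.267 (sell USD at bid) = SEK 6,070,045.95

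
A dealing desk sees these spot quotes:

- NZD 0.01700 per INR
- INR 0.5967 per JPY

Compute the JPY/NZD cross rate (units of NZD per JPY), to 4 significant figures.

JPY/NZD = 0.01014

1 JPY × 0.5967 = 0.5967 INR
0.5967 INR × 0.01700 = 0.0101439 NZD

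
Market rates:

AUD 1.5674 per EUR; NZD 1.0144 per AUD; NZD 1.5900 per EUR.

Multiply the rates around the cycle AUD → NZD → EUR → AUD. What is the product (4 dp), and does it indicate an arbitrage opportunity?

Around AUD → NZD → EUR → AUD: 1 × 1.0144 ÷ 1.5900 × 1.5674 = 0.999981
Product ≈ 1 (deviation 0.002%, within rounding noise).

1.0000 (no arbitrage)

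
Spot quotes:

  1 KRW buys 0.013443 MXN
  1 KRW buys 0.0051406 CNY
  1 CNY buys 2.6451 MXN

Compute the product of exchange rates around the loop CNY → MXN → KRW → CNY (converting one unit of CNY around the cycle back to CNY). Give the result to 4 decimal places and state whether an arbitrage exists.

1.0115 (arbitrage exists)

Around CNY → MXN → KRW → CNY: 1 × 2.6451 ÷ 0.013443 × 0.0051406 = 1.011486
Product > 1; profitable direction is CNY → MXN → KRW → CNY.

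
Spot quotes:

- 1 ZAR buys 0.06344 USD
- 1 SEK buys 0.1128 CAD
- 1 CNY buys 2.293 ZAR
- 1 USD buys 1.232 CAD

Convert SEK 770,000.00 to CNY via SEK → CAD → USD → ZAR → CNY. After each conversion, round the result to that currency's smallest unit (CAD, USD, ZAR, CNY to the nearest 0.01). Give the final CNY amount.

SEK 770,000.00 × 0.1128 = CAD 86,856.00
CAD 86,856.00 ÷ 1.232 = USD 70,500.00
USD 70,500.00 ÷ 0.06344 = ZAR 1,111,286.25
ZAR 1,111,286.25 ÷ 2.293 = CNY 484,642.94

CNY 484,642.94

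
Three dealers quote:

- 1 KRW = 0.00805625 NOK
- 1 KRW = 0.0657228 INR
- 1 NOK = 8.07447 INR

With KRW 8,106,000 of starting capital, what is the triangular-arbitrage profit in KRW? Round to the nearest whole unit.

Profit: KRW 83,845

Profitable loop is KRW → INR → NOK → KRW:
KRW 8,106,000 × 0.0657228 = INR 532,749.02
INR 532,749.02 ÷ 8.07447 = NOK 65,979.44
NOK 65,979.44 ÷ 0.00805625 = KRW 8,189,845
Profit = KRW 8,189,845 − KRW 8,106,000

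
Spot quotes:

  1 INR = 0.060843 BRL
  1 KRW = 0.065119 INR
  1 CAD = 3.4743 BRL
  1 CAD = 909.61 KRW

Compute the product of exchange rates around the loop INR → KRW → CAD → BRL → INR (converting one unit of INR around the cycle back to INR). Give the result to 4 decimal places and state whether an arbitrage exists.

0.9640 (arbitrage exists)

Around INR → KRW → CAD → BRL → INR: 1 ÷ 0.065119 ÷ 909.61 × 3.4743 ÷ 0.060843 = 0.964037
Product < 1; profitable direction is INR → BRL → CAD → KRW → INR.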